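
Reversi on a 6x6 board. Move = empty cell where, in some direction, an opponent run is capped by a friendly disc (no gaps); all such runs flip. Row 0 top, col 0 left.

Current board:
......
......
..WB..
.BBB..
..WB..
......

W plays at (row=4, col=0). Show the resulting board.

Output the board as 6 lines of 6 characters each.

Answer: ......
......
..WB..
.WBB..
W.WB..
......

Derivation:
Place W at (4,0); scan 8 dirs for brackets.
Dir NW: edge -> no flip
Dir N: first cell '.' (not opp) -> no flip
Dir NE: opp run (3,1) capped by W -> flip
Dir W: edge -> no flip
Dir E: first cell '.' (not opp) -> no flip
Dir SW: edge -> no flip
Dir S: first cell '.' (not opp) -> no flip
Dir SE: first cell '.' (not opp) -> no flip
All flips: (3,1)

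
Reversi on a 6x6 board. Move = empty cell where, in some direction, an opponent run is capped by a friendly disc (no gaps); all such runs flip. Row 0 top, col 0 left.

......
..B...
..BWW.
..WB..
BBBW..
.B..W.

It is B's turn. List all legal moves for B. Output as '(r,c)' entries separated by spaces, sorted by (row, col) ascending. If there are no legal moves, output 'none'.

(1,3): flips 1 -> legal
(1,4): flips 2 -> legal
(1,5): flips 1 -> legal
(2,1): no bracket -> illegal
(2,5): flips 2 -> legal
(3,1): flips 1 -> legal
(3,4): flips 1 -> legal
(3,5): no bracket -> illegal
(4,4): flips 1 -> legal
(4,5): no bracket -> illegal
(5,2): no bracket -> illegal
(5,3): flips 1 -> legal
(5,5): no bracket -> illegal

Answer: (1,3) (1,4) (1,5) (2,5) (3,1) (3,4) (4,4) (5,3)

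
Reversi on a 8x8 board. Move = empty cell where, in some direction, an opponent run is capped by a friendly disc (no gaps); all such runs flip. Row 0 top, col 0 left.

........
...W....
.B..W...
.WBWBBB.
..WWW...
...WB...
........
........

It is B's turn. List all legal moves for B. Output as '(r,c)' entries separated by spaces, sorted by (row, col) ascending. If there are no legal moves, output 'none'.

Answer: (0,2) (1,4) (3,0) (4,1) (5,2) (6,2)

Derivation:
(0,2): flips 2 -> legal
(0,3): no bracket -> illegal
(0,4): no bracket -> illegal
(1,2): no bracket -> illegal
(1,4): flips 1 -> legal
(1,5): no bracket -> illegal
(2,0): no bracket -> illegal
(2,2): no bracket -> illegal
(2,3): no bracket -> illegal
(2,5): no bracket -> illegal
(3,0): flips 1 -> legal
(4,0): no bracket -> illegal
(4,1): flips 1 -> legal
(4,5): no bracket -> illegal
(5,1): no bracket -> illegal
(5,2): flips 3 -> legal
(5,5): no bracket -> illegal
(6,2): flips 2 -> legal
(6,3): no bracket -> illegal
(6,4): no bracket -> illegal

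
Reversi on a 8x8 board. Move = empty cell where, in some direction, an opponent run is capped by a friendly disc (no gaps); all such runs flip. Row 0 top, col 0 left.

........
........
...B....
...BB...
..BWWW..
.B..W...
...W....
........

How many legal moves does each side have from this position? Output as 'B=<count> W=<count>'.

-- B to move --
(3,2): no bracket -> illegal
(3,5): no bracket -> illegal
(3,6): no bracket -> illegal
(4,6): flips 3 -> legal
(5,2): flips 1 -> legal
(5,3): flips 1 -> legal
(5,5): flips 1 -> legal
(5,6): flips 1 -> legal
(6,2): no bracket -> illegal
(6,4): flips 2 -> legal
(6,5): no bracket -> illegal
(7,2): no bracket -> illegal
(7,3): no bracket -> illegal
(7,4): no bracket -> illegal
B mobility = 6
-- W to move --
(1,2): flips 2 -> legal
(1,3): flips 2 -> legal
(1,4): no bracket -> illegal
(2,2): flips 1 -> legal
(2,4): flips 1 -> legal
(2,5): flips 1 -> legal
(3,1): no bracket -> illegal
(3,2): no bracket -> illegal
(3,5): no bracket -> illegal
(4,0): no bracket -> illegal
(4,1): flips 1 -> legal
(5,0): no bracket -> illegal
(5,2): no bracket -> illegal
(5,3): no bracket -> illegal
(6,0): no bracket -> illegal
(6,1): no bracket -> illegal
(6,2): no bracket -> illegal
W mobility = 6

Answer: B=6 W=6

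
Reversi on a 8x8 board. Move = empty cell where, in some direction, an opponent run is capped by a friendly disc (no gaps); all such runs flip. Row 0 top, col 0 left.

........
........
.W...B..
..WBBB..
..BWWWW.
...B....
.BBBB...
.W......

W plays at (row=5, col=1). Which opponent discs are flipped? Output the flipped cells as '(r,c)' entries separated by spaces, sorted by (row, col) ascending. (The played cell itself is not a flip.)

Dir NW: first cell '.' (not opp) -> no flip
Dir N: first cell '.' (not opp) -> no flip
Dir NE: opp run (4,2) (3,3), next='.' -> no flip
Dir W: first cell '.' (not opp) -> no flip
Dir E: first cell '.' (not opp) -> no flip
Dir SW: first cell '.' (not opp) -> no flip
Dir S: opp run (6,1) capped by W -> flip
Dir SE: opp run (6,2), next='.' -> no flip

Answer: (6,1)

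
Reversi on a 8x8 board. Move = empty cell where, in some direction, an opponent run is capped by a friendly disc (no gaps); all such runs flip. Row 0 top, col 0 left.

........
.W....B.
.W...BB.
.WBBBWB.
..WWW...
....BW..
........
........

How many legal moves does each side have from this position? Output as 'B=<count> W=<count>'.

-- B to move --
(0,0): no bracket -> illegal
(0,1): no bracket -> illegal
(0,2): no bracket -> illegal
(1,0): flips 1 -> legal
(1,2): no bracket -> illegal
(2,0): no bracket -> illegal
(2,2): no bracket -> illegal
(2,4): no bracket -> illegal
(3,0): flips 1 -> legal
(4,0): no bracket -> illegal
(4,1): no bracket -> illegal
(4,5): flips 1 -> legal
(4,6): no bracket -> illegal
(5,1): flips 1 -> legal
(5,2): flips 2 -> legal
(5,3): flips 3 -> legal
(5,6): flips 1 -> legal
(6,4): no bracket -> illegal
(6,5): no bracket -> illegal
(6,6): flips 2 -> legal
B mobility = 8
-- W to move --
(0,5): no bracket -> illegal
(0,6): no bracket -> illegal
(0,7): flips 3 -> legal
(1,4): no bracket -> illegal
(1,5): flips 1 -> legal
(1,7): flips 1 -> legal
(2,2): flips 2 -> legal
(2,3): flips 1 -> legal
(2,4): flips 2 -> legal
(2,7): no bracket -> illegal
(3,7): flips 1 -> legal
(4,1): no bracket -> illegal
(4,5): no bracket -> illegal
(4,6): no bracket -> illegal
(4,7): no bracket -> illegal
(5,3): flips 1 -> legal
(6,3): no bracket -> illegal
(6,4): flips 1 -> legal
(6,5): flips 1 -> legal
W mobility = 10

Answer: B=8 W=10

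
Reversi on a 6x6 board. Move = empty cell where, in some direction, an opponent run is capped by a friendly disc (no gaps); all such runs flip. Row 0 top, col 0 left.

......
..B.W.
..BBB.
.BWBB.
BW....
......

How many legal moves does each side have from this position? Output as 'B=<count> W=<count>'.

Answer: B=5 W=5

Derivation:
-- B to move --
(0,3): no bracket -> illegal
(0,4): flips 1 -> legal
(0,5): flips 1 -> legal
(1,3): no bracket -> illegal
(1,5): no bracket -> illegal
(2,1): no bracket -> illegal
(2,5): no bracket -> illegal
(3,0): no bracket -> illegal
(4,2): flips 2 -> legal
(4,3): no bracket -> illegal
(5,0): flips 2 -> legal
(5,1): flips 1 -> legal
(5,2): no bracket -> illegal
B mobility = 5
-- W to move --
(0,1): no bracket -> illegal
(0,2): flips 2 -> legal
(0,3): no bracket -> illegal
(1,1): no bracket -> illegal
(1,3): no bracket -> illegal
(1,5): no bracket -> illegal
(2,0): no bracket -> illegal
(2,1): flips 1 -> legal
(2,5): no bracket -> illegal
(3,0): flips 1 -> legal
(3,5): flips 2 -> legal
(4,2): no bracket -> illegal
(4,3): no bracket -> illegal
(4,4): flips 2 -> legal
(4,5): no bracket -> illegal
(5,0): no bracket -> illegal
(5,1): no bracket -> illegal
W mobility = 5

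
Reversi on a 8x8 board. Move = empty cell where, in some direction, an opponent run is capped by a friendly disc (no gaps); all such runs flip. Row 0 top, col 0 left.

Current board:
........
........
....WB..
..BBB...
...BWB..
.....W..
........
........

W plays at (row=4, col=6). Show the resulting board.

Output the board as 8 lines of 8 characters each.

Answer: ........
........
....WB..
..BBB...
...BWWW.
.....W..
........
........

Derivation:
Place W at (4,6); scan 8 dirs for brackets.
Dir NW: first cell '.' (not opp) -> no flip
Dir N: first cell '.' (not opp) -> no flip
Dir NE: first cell '.' (not opp) -> no flip
Dir W: opp run (4,5) capped by W -> flip
Dir E: first cell '.' (not opp) -> no flip
Dir SW: first cell 'W' (not opp) -> no flip
Dir S: first cell '.' (not opp) -> no flip
Dir SE: first cell '.' (not opp) -> no flip
All flips: (4,5)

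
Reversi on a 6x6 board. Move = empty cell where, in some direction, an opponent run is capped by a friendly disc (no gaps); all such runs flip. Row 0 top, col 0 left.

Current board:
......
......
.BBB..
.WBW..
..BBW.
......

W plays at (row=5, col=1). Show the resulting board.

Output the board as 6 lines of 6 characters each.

Place W at (5,1); scan 8 dirs for brackets.
Dir NW: first cell '.' (not opp) -> no flip
Dir N: first cell '.' (not opp) -> no flip
Dir NE: opp run (4,2) capped by W -> flip
Dir W: first cell '.' (not opp) -> no flip
Dir E: first cell '.' (not opp) -> no flip
Dir SW: edge -> no flip
Dir S: edge -> no flip
Dir SE: edge -> no flip
All flips: (4,2)

Answer: ......
......
.BBB..
.WBW..
..WBW.
.W....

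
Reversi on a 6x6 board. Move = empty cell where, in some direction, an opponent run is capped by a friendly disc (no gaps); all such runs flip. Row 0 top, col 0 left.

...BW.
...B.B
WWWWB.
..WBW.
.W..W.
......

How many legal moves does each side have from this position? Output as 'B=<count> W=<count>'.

-- B to move --
(0,5): flips 1 -> legal
(1,0): no bracket -> illegal
(1,1): flips 1 -> legal
(1,2): no bracket -> illegal
(1,4): no bracket -> illegal
(2,5): no bracket -> illegal
(3,0): no bracket -> illegal
(3,1): flips 2 -> legal
(3,5): flips 1 -> legal
(4,0): no bracket -> illegal
(4,2): no bracket -> illegal
(4,3): no bracket -> illegal
(4,5): no bracket -> illegal
(5,0): no bracket -> illegal
(5,1): no bracket -> illegal
(5,2): no bracket -> illegal
(5,3): no bracket -> illegal
(5,4): flips 2 -> legal
(5,5): flips 1 -> legal
B mobility = 6
-- W to move --
(0,2): flips 1 -> legal
(0,5): no bracket -> illegal
(1,2): no bracket -> illegal
(1,4): flips 1 -> legal
(2,5): flips 1 -> legal
(3,5): no bracket -> illegal
(4,2): no bracket -> illegal
(4,3): flips 1 -> legal
W mobility = 4

Answer: B=6 W=4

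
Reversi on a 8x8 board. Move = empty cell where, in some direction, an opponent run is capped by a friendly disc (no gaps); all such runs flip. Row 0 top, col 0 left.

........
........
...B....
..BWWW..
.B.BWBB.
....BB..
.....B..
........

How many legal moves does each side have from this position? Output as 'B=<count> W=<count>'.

-- B to move --
(2,2): flips 2 -> legal
(2,4): flips 3 -> legal
(2,5): flips 2 -> legal
(2,6): no bracket -> illegal
(3,6): flips 3 -> legal
(4,2): no bracket -> illegal
(5,3): no bracket -> illegal
B mobility = 4
-- W to move --
(1,2): flips 1 -> legal
(1,3): flips 1 -> legal
(1,4): no bracket -> illegal
(2,1): no bracket -> illegal
(2,2): no bracket -> illegal
(2,4): no bracket -> illegal
(3,0): no bracket -> illegal
(3,1): flips 1 -> legal
(3,6): no bracket -> illegal
(3,7): no bracket -> illegal
(4,0): no bracket -> illegal
(4,2): flips 1 -> legal
(4,7): flips 2 -> legal
(5,0): no bracket -> illegal
(5,1): no bracket -> illegal
(5,2): flips 1 -> legal
(5,3): flips 1 -> legal
(5,6): flips 1 -> legal
(5,7): flips 1 -> legal
(6,3): no bracket -> illegal
(6,4): flips 1 -> legal
(6,6): flips 1 -> legal
(7,4): no bracket -> illegal
(7,5): flips 3 -> legal
(7,6): no bracket -> illegal
W mobility = 12

Answer: B=4 W=12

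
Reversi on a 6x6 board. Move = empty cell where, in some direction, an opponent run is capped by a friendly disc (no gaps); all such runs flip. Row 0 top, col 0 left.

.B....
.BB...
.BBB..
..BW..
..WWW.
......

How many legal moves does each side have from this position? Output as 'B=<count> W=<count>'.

Answer: B=5 W=5

Derivation:
-- B to move --
(2,4): no bracket -> illegal
(3,1): no bracket -> illegal
(3,4): flips 1 -> legal
(3,5): no bracket -> illegal
(4,1): no bracket -> illegal
(4,5): no bracket -> illegal
(5,1): no bracket -> illegal
(5,2): flips 1 -> legal
(5,3): flips 2 -> legal
(5,4): flips 1 -> legal
(5,5): flips 2 -> legal
B mobility = 5
-- W to move --
(0,0): flips 2 -> legal
(0,2): flips 3 -> legal
(0,3): no bracket -> illegal
(1,0): flips 2 -> legal
(1,3): flips 1 -> legal
(1,4): no bracket -> illegal
(2,0): no bracket -> illegal
(2,4): no bracket -> illegal
(3,0): no bracket -> illegal
(3,1): flips 1 -> legal
(3,4): no bracket -> illegal
(4,1): no bracket -> illegal
W mobility = 5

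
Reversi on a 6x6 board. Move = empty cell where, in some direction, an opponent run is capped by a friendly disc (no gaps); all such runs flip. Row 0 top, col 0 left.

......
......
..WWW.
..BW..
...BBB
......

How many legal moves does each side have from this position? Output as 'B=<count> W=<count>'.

Answer: B=5 W=5

Derivation:
-- B to move --
(1,1): flips 2 -> legal
(1,2): flips 1 -> legal
(1,3): flips 2 -> legal
(1,4): flips 1 -> legal
(1,5): no bracket -> illegal
(2,1): no bracket -> illegal
(2,5): no bracket -> illegal
(3,1): no bracket -> illegal
(3,4): flips 1 -> legal
(3,5): no bracket -> illegal
(4,2): no bracket -> illegal
B mobility = 5
-- W to move --
(2,1): no bracket -> illegal
(3,1): flips 1 -> legal
(3,4): no bracket -> illegal
(3,5): no bracket -> illegal
(4,1): flips 1 -> legal
(4,2): flips 1 -> legal
(5,2): no bracket -> illegal
(5,3): flips 1 -> legal
(5,4): no bracket -> illegal
(5,5): flips 1 -> legal
W mobility = 5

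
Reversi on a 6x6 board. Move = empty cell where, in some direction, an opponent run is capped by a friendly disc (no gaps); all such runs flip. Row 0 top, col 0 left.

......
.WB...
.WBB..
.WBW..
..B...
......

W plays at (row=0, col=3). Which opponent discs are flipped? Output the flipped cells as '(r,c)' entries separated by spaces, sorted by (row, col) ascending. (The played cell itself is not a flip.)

Dir NW: edge -> no flip
Dir N: edge -> no flip
Dir NE: edge -> no flip
Dir W: first cell '.' (not opp) -> no flip
Dir E: first cell '.' (not opp) -> no flip
Dir SW: opp run (1,2) capped by W -> flip
Dir S: first cell '.' (not opp) -> no flip
Dir SE: first cell '.' (not opp) -> no flip

Answer: (1,2)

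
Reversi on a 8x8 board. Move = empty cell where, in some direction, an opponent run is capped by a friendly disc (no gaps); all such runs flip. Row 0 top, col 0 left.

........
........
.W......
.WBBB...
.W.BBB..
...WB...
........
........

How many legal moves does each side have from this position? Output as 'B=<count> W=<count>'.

Answer: B=6 W=4

Derivation:
-- B to move --
(1,0): flips 1 -> legal
(1,1): no bracket -> illegal
(1,2): no bracket -> illegal
(2,0): no bracket -> illegal
(2,2): no bracket -> illegal
(3,0): flips 1 -> legal
(4,0): no bracket -> illegal
(4,2): no bracket -> illegal
(5,0): flips 1 -> legal
(5,1): no bracket -> illegal
(5,2): flips 1 -> legal
(6,2): flips 1 -> legal
(6,3): flips 1 -> legal
(6,4): no bracket -> illegal
B mobility = 6
-- W to move --
(2,2): no bracket -> illegal
(2,3): flips 3 -> legal
(2,4): no bracket -> illegal
(2,5): no bracket -> illegal
(3,5): flips 4 -> legal
(3,6): no bracket -> illegal
(4,2): no bracket -> illegal
(4,6): no bracket -> illegal
(5,2): no bracket -> illegal
(5,5): flips 1 -> legal
(5,6): no bracket -> illegal
(6,3): no bracket -> illegal
(6,4): no bracket -> illegal
(6,5): flips 3 -> legal
W mobility = 4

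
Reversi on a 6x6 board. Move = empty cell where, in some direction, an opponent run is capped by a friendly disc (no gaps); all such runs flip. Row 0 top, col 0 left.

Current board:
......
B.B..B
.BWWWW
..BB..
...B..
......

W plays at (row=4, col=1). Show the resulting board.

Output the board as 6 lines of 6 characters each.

Place W at (4,1); scan 8 dirs for brackets.
Dir NW: first cell '.' (not opp) -> no flip
Dir N: first cell '.' (not opp) -> no flip
Dir NE: opp run (3,2) capped by W -> flip
Dir W: first cell '.' (not opp) -> no flip
Dir E: first cell '.' (not opp) -> no flip
Dir SW: first cell '.' (not opp) -> no flip
Dir S: first cell '.' (not opp) -> no flip
Dir SE: first cell '.' (not opp) -> no flip
All flips: (3,2)

Answer: ......
B.B..B
.BWWWW
..WB..
.W.B..
......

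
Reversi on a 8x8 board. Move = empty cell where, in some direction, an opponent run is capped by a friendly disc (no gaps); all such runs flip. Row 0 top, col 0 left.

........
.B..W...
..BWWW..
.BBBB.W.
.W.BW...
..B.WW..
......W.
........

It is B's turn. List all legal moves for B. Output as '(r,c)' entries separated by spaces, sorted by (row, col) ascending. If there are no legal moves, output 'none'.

Answer: (0,4) (0,5) (1,2) (1,3) (1,5) (1,6) (2,6) (3,0) (4,5) (5,0) (5,1) (6,4) (6,5) (7,7)

Derivation:
(0,3): no bracket -> illegal
(0,4): flips 2 -> legal
(0,5): flips 2 -> legal
(1,2): flips 1 -> legal
(1,3): flips 1 -> legal
(1,5): flips 1 -> legal
(1,6): flips 1 -> legal
(2,6): flips 3 -> legal
(2,7): no bracket -> illegal
(3,0): flips 1 -> legal
(3,5): no bracket -> illegal
(3,7): no bracket -> illegal
(4,0): no bracket -> illegal
(4,2): no bracket -> illegal
(4,5): flips 1 -> legal
(4,6): no bracket -> illegal
(4,7): no bracket -> illegal
(5,0): flips 1 -> legal
(5,1): flips 1 -> legal
(5,3): no bracket -> illegal
(5,6): no bracket -> illegal
(5,7): no bracket -> illegal
(6,3): no bracket -> illegal
(6,4): flips 2 -> legal
(6,5): flips 1 -> legal
(6,7): no bracket -> illegal
(7,5): no bracket -> illegal
(7,6): no bracket -> illegal
(7,7): flips 3 -> legal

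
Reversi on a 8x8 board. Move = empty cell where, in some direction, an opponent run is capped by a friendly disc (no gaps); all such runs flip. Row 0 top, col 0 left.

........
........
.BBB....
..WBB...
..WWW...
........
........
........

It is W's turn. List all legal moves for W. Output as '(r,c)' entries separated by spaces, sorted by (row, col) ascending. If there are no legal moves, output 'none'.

Answer: (1,0) (1,1) (1,2) (1,3) (1,4) (2,4) (2,5) (3,5)

Derivation:
(1,0): flips 1 -> legal
(1,1): flips 2 -> legal
(1,2): flips 1 -> legal
(1,3): flips 2 -> legal
(1,4): flips 1 -> legal
(2,0): no bracket -> illegal
(2,4): flips 2 -> legal
(2,5): flips 1 -> legal
(3,0): no bracket -> illegal
(3,1): no bracket -> illegal
(3,5): flips 2 -> legal
(4,5): no bracket -> illegal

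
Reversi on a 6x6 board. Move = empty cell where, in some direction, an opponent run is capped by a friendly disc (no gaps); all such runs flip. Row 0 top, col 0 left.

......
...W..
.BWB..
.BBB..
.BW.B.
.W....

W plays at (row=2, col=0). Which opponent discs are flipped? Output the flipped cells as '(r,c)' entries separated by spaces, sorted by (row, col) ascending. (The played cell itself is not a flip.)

Dir NW: edge -> no flip
Dir N: first cell '.' (not opp) -> no flip
Dir NE: first cell '.' (not opp) -> no flip
Dir W: edge -> no flip
Dir E: opp run (2,1) capped by W -> flip
Dir SW: edge -> no flip
Dir S: first cell '.' (not opp) -> no flip
Dir SE: opp run (3,1) capped by W -> flip

Answer: (2,1) (3,1)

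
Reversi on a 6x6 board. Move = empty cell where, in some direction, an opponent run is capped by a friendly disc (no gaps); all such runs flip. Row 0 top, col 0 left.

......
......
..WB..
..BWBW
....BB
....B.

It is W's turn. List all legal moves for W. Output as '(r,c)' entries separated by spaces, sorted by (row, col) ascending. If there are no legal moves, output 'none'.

Answer: (1,3) (2,4) (3,1) (4,2) (5,3) (5,5)

Derivation:
(1,2): no bracket -> illegal
(1,3): flips 1 -> legal
(1,4): no bracket -> illegal
(2,1): no bracket -> illegal
(2,4): flips 1 -> legal
(2,5): no bracket -> illegal
(3,1): flips 1 -> legal
(4,1): no bracket -> illegal
(4,2): flips 1 -> legal
(4,3): no bracket -> illegal
(5,3): flips 1 -> legal
(5,5): flips 2 -> legal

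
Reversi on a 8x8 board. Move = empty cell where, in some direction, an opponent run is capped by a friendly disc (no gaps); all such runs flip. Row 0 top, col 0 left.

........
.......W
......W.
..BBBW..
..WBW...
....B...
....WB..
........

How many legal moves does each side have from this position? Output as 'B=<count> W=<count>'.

-- B to move --
(0,6): no bracket -> illegal
(0,7): no bracket -> illegal
(1,5): no bracket -> illegal
(1,6): no bracket -> illegal
(2,4): no bracket -> illegal
(2,5): no bracket -> illegal
(2,7): no bracket -> illegal
(3,1): no bracket -> illegal
(3,6): flips 1 -> legal
(3,7): no bracket -> illegal
(4,1): flips 1 -> legal
(4,5): flips 1 -> legal
(4,6): no bracket -> illegal
(5,1): flips 1 -> legal
(5,2): flips 1 -> legal
(5,3): no bracket -> illegal
(5,5): flips 1 -> legal
(6,3): flips 1 -> legal
(7,3): no bracket -> illegal
(7,4): flips 1 -> legal
(7,5): no bracket -> illegal
B mobility = 8
-- W to move --
(2,1): no bracket -> illegal
(2,2): flips 2 -> legal
(2,3): no bracket -> illegal
(2,4): flips 2 -> legal
(2,5): no bracket -> illegal
(3,1): flips 3 -> legal
(4,1): no bracket -> illegal
(4,5): no bracket -> illegal
(5,2): no bracket -> illegal
(5,3): no bracket -> illegal
(5,5): no bracket -> illegal
(5,6): no bracket -> illegal
(6,3): no bracket -> illegal
(6,6): flips 1 -> legal
(7,4): no bracket -> illegal
(7,5): no bracket -> illegal
(7,6): no bracket -> illegal
W mobility = 4

Answer: B=8 W=4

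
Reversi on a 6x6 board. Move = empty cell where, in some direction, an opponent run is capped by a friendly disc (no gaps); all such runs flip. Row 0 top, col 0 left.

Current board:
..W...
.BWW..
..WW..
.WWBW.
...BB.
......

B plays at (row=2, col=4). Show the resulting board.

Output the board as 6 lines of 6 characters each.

Place B at (2,4); scan 8 dirs for brackets.
Dir NW: opp run (1,3) (0,2), next=edge -> no flip
Dir N: first cell '.' (not opp) -> no flip
Dir NE: first cell '.' (not opp) -> no flip
Dir W: opp run (2,3) (2,2), next='.' -> no flip
Dir E: first cell '.' (not opp) -> no flip
Dir SW: first cell 'B' (not opp) -> no flip
Dir S: opp run (3,4) capped by B -> flip
Dir SE: first cell '.' (not opp) -> no flip
All flips: (3,4)

Answer: ..W...
.BWW..
..WWB.
.WWBB.
...BB.
......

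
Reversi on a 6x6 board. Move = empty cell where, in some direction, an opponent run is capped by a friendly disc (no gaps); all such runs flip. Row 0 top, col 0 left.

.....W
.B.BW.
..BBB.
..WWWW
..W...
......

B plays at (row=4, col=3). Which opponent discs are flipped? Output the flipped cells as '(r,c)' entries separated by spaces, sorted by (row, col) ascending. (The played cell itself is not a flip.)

Answer: (3,3)

Derivation:
Dir NW: opp run (3,2), next='.' -> no flip
Dir N: opp run (3,3) capped by B -> flip
Dir NE: opp run (3,4), next='.' -> no flip
Dir W: opp run (4,2), next='.' -> no flip
Dir E: first cell '.' (not opp) -> no flip
Dir SW: first cell '.' (not opp) -> no flip
Dir S: first cell '.' (not opp) -> no flip
Dir SE: first cell '.' (not opp) -> no flip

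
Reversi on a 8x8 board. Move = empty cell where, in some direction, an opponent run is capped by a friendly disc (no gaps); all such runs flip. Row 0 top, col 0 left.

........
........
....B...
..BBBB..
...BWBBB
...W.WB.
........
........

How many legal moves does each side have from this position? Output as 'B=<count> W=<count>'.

-- B to move --
(4,2): no bracket -> illegal
(5,2): no bracket -> illegal
(5,4): flips 2 -> legal
(6,2): flips 2 -> legal
(6,3): flips 1 -> legal
(6,4): flips 1 -> legal
(6,5): flips 1 -> legal
(6,6): flips 2 -> legal
B mobility = 6
-- W to move --
(1,3): no bracket -> illegal
(1,4): flips 2 -> legal
(1,5): no bracket -> illegal
(2,1): no bracket -> illegal
(2,2): flips 1 -> legal
(2,3): flips 2 -> legal
(2,5): flips 2 -> legal
(2,6): flips 1 -> legal
(3,1): no bracket -> illegal
(3,6): no bracket -> illegal
(3,7): flips 1 -> legal
(4,1): no bracket -> illegal
(4,2): flips 1 -> legal
(5,2): no bracket -> illegal
(5,4): no bracket -> illegal
(5,7): flips 1 -> legal
(6,5): no bracket -> illegal
(6,6): no bracket -> illegal
(6,7): no bracket -> illegal
W mobility = 8

Answer: B=6 W=8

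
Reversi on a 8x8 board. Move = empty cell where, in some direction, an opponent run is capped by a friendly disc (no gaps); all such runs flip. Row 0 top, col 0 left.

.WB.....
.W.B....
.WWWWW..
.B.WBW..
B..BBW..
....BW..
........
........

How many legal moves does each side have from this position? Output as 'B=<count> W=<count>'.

-- B to move --
(0,0): flips 4 -> legal
(1,0): no bracket -> illegal
(1,2): flips 1 -> legal
(1,4): flips 1 -> legal
(1,5): no bracket -> illegal
(1,6): flips 1 -> legal
(2,0): flips 1 -> legal
(2,6): flips 1 -> legal
(3,0): no bracket -> illegal
(3,2): flips 1 -> legal
(3,6): flips 2 -> legal
(4,2): no bracket -> illegal
(4,6): flips 3 -> legal
(5,6): flips 2 -> legal
(6,4): no bracket -> illegal
(6,5): no bracket -> illegal
(6,6): flips 1 -> legal
B mobility = 11
-- W to move --
(0,3): flips 2 -> legal
(0,4): flips 1 -> legal
(1,2): no bracket -> illegal
(1,4): no bracket -> illegal
(2,0): no bracket -> illegal
(3,0): no bracket -> illegal
(3,2): no bracket -> illegal
(4,1): flips 1 -> legal
(4,2): flips 2 -> legal
(5,0): no bracket -> illegal
(5,1): no bracket -> illegal
(5,2): flips 2 -> legal
(5,3): flips 3 -> legal
(6,3): flips 1 -> legal
(6,4): flips 3 -> legal
(6,5): no bracket -> illegal
W mobility = 8

Answer: B=11 W=8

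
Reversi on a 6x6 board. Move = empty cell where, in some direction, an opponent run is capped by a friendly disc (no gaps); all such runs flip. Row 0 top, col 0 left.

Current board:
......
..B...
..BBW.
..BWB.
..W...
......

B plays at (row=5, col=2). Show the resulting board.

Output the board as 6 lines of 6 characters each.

Place B at (5,2); scan 8 dirs for brackets.
Dir NW: first cell '.' (not opp) -> no flip
Dir N: opp run (4,2) capped by B -> flip
Dir NE: first cell '.' (not opp) -> no flip
Dir W: first cell '.' (not opp) -> no flip
Dir E: first cell '.' (not opp) -> no flip
Dir SW: edge -> no flip
Dir S: edge -> no flip
Dir SE: edge -> no flip
All flips: (4,2)

Answer: ......
..B...
..BBW.
..BWB.
..B...
..B...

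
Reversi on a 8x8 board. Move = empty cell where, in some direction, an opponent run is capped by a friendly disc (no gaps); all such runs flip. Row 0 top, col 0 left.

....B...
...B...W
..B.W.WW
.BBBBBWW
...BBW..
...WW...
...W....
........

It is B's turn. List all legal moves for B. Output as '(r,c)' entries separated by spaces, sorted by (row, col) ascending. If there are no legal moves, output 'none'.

Answer: (1,4) (1,5) (4,6) (5,5) (5,6) (6,2) (6,4) (6,5) (7,3)

Derivation:
(0,6): no bracket -> illegal
(0,7): no bracket -> illegal
(1,4): flips 1 -> legal
(1,5): flips 1 -> legal
(1,6): no bracket -> illegal
(2,3): no bracket -> illegal
(2,5): no bracket -> illegal
(4,2): no bracket -> illegal
(4,6): flips 1 -> legal
(4,7): no bracket -> illegal
(5,2): no bracket -> illegal
(5,5): flips 1 -> legal
(5,6): flips 1 -> legal
(6,2): flips 1 -> legal
(6,4): flips 1 -> legal
(6,5): flips 1 -> legal
(7,2): no bracket -> illegal
(7,3): flips 2 -> legal
(7,4): no bracket -> illegal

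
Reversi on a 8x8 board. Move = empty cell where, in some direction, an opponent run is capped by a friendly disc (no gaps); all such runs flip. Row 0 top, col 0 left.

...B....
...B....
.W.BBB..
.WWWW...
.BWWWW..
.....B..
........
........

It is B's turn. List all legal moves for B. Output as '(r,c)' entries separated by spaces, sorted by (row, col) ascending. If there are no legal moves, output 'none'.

(1,0): no bracket -> illegal
(1,1): flips 2 -> legal
(1,2): no bracket -> illegal
(2,0): no bracket -> illegal
(2,2): flips 2 -> legal
(3,0): no bracket -> illegal
(3,5): flips 1 -> legal
(3,6): no bracket -> illegal
(4,0): no bracket -> illegal
(4,6): flips 4 -> legal
(5,1): flips 2 -> legal
(5,2): flips 2 -> legal
(5,3): flips 2 -> legal
(5,4): flips 2 -> legal
(5,6): flips 2 -> legal

Answer: (1,1) (2,2) (3,5) (4,6) (5,1) (5,2) (5,3) (5,4) (5,6)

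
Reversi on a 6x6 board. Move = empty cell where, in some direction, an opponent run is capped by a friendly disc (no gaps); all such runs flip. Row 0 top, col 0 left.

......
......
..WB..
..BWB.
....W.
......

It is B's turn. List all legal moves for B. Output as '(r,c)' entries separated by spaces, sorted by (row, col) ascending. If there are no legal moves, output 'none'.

Answer: (1,2) (2,1) (4,3) (5,4)

Derivation:
(1,1): no bracket -> illegal
(1,2): flips 1 -> legal
(1,3): no bracket -> illegal
(2,1): flips 1 -> legal
(2,4): no bracket -> illegal
(3,1): no bracket -> illegal
(3,5): no bracket -> illegal
(4,2): no bracket -> illegal
(4,3): flips 1 -> legal
(4,5): no bracket -> illegal
(5,3): no bracket -> illegal
(5,4): flips 1 -> legal
(5,5): no bracket -> illegal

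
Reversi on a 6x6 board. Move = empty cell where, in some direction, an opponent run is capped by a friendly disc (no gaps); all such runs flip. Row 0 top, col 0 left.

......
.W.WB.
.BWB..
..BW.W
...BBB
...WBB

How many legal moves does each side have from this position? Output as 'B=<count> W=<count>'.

-- B to move --
(0,0): flips 3 -> legal
(0,1): flips 1 -> legal
(0,2): no bracket -> illegal
(0,3): flips 1 -> legal
(0,4): no bracket -> illegal
(1,0): no bracket -> illegal
(1,2): flips 2 -> legal
(2,0): no bracket -> illegal
(2,4): no bracket -> illegal
(2,5): flips 1 -> legal
(3,1): no bracket -> illegal
(3,4): flips 1 -> legal
(4,2): no bracket -> illegal
(5,2): flips 1 -> legal
B mobility = 7
-- W to move --
(0,3): no bracket -> illegal
(0,4): no bracket -> illegal
(0,5): no bracket -> illegal
(1,0): no bracket -> illegal
(1,2): no bracket -> illegal
(1,5): flips 1 -> legal
(2,0): flips 1 -> legal
(2,4): flips 1 -> legal
(2,5): no bracket -> illegal
(3,0): no bracket -> illegal
(3,1): flips 2 -> legal
(3,4): no bracket -> illegal
(4,1): no bracket -> illegal
(4,2): flips 1 -> legal
(5,2): no bracket -> illegal
W mobility = 5

Answer: B=7 W=5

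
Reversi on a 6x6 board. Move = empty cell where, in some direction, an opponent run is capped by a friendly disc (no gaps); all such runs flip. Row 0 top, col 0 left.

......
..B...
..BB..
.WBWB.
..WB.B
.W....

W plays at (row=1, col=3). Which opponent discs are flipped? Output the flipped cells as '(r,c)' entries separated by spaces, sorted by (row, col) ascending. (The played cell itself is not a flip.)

Dir NW: first cell '.' (not opp) -> no flip
Dir N: first cell '.' (not opp) -> no flip
Dir NE: first cell '.' (not opp) -> no flip
Dir W: opp run (1,2), next='.' -> no flip
Dir E: first cell '.' (not opp) -> no flip
Dir SW: opp run (2,2) capped by W -> flip
Dir S: opp run (2,3) capped by W -> flip
Dir SE: first cell '.' (not opp) -> no flip

Answer: (2,2) (2,3)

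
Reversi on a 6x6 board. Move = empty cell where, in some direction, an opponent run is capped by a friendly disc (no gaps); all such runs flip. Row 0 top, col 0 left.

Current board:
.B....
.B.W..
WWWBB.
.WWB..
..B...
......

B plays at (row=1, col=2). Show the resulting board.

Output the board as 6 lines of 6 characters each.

Place B at (1,2); scan 8 dirs for brackets.
Dir NW: first cell 'B' (not opp) -> no flip
Dir N: first cell '.' (not opp) -> no flip
Dir NE: first cell '.' (not opp) -> no flip
Dir W: first cell 'B' (not opp) -> no flip
Dir E: opp run (1,3), next='.' -> no flip
Dir SW: opp run (2,1), next='.' -> no flip
Dir S: opp run (2,2) (3,2) capped by B -> flip
Dir SE: first cell 'B' (not opp) -> no flip
All flips: (2,2) (3,2)

Answer: .B....
.BBW..
WWBBB.
.WBB..
..B...
......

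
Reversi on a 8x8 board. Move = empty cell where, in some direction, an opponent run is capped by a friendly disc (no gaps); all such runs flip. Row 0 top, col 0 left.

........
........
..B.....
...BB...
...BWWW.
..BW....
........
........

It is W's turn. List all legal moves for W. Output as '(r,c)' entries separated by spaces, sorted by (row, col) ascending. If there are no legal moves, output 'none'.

Answer: (1,1) (2,3) (2,4) (4,2) (5,1)

Derivation:
(1,1): flips 2 -> legal
(1,2): no bracket -> illegal
(1,3): no bracket -> illegal
(2,1): no bracket -> illegal
(2,3): flips 3 -> legal
(2,4): flips 1 -> legal
(2,5): no bracket -> illegal
(3,1): no bracket -> illegal
(3,2): no bracket -> illegal
(3,5): no bracket -> illegal
(4,1): no bracket -> illegal
(4,2): flips 1 -> legal
(5,1): flips 1 -> legal
(5,4): no bracket -> illegal
(6,1): no bracket -> illegal
(6,2): no bracket -> illegal
(6,3): no bracket -> illegal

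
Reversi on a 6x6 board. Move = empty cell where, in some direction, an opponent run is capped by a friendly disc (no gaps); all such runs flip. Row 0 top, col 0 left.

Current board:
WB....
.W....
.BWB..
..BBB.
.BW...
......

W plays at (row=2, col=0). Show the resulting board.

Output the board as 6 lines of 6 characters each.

Place W at (2,0); scan 8 dirs for brackets.
Dir NW: edge -> no flip
Dir N: first cell '.' (not opp) -> no flip
Dir NE: first cell 'W' (not opp) -> no flip
Dir W: edge -> no flip
Dir E: opp run (2,1) capped by W -> flip
Dir SW: edge -> no flip
Dir S: first cell '.' (not opp) -> no flip
Dir SE: first cell '.' (not opp) -> no flip
All flips: (2,1)

Answer: WB....
.W....
WWWB..
..BBB.
.BW...
......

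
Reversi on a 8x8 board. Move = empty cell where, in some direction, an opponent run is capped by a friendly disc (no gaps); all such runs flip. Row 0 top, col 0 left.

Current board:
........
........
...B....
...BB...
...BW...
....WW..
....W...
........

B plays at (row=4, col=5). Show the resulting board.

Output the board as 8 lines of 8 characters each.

Answer: ........
........
...B....
...BB...
...BBB..
....WW..
....W...
........

Derivation:
Place B at (4,5); scan 8 dirs for brackets.
Dir NW: first cell 'B' (not opp) -> no flip
Dir N: first cell '.' (not opp) -> no flip
Dir NE: first cell '.' (not opp) -> no flip
Dir W: opp run (4,4) capped by B -> flip
Dir E: first cell '.' (not opp) -> no flip
Dir SW: opp run (5,4), next='.' -> no flip
Dir S: opp run (5,5), next='.' -> no flip
Dir SE: first cell '.' (not opp) -> no flip
All flips: (4,4)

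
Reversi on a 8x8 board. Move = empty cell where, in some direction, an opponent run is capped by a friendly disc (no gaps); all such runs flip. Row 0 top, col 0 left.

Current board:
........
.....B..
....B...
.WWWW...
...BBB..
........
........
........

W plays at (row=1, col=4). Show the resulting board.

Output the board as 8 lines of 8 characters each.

Place W at (1,4); scan 8 dirs for brackets.
Dir NW: first cell '.' (not opp) -> no flip
Dir N: first cell '.' (not opp) -> no flip
Dir NE: first cell '.' (not opp) -> no flip
Dir W: first cell '.' (not opp) -> no flip
Dir E: opp run (1,5), next='.' -> no flip
Dir SW: first cell '.' (not opp) -> no flip
Dir S: opp run (2,4) capped by W -> flip
Dir SE: first cell '.' (not opp) -> no flip
All flips: (2,4)

Answer: ........
....WB..
....W...
.WWWW...
...BBB..
........
........
........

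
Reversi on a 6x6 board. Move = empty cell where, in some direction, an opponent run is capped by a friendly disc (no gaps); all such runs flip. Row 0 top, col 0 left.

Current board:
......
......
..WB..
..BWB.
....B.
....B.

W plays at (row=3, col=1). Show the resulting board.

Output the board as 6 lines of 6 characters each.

Answer: ......
......
..WB..
.WWWB.
....B.
....B.

Derivation:
Place W at (3,1); scan 8 dirs for brackets.
Dir NW: first cell '.' (not opp) -> no flip
Dir N: first cell '.' (not opp) -> no flip
Dir NE: first cell 'W' (not opp) -> no flip
Dir W: first cell '.' (not opp) -> no flip
Dir E: opp run (3,2) capped by W -> flip
Dir SW: first cell '.' (not opp) -> no flip
Dir S: first cell '.' (not opp) -> no flip
Dir SE: first cell '.' (not opp) -> no flip
All flips: (3,2)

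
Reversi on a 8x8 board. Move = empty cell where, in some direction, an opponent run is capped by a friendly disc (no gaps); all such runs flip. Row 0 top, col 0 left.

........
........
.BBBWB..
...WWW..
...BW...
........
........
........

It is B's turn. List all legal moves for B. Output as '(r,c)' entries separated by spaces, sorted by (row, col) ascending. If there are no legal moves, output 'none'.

Answer: (4,5) (5,5)

Derivation:
(1,3): no bracket -> illegal
(1,4): no bracket -> illegal
(1,5): no bracket -> illegal
(2,6): no bracket -> illegal
(3,2): no bracket -> illegal
(3,6): no bracket -> illegal
(4,2): no bracket -> illegal
(4,5): flips 3 -> legal
(4,6): no bracket -> illegal
(5,3): no bracket -> illegal
(5,4): no bracket -> illegal
(5,5): flips 2 -> legal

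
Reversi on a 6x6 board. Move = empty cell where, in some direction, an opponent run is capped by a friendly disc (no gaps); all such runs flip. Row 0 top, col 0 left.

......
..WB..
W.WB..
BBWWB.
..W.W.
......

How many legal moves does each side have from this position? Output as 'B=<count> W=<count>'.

-- B to move --
(0,1): flips 1 -> legal
(0,2): no bracket -> illegal
(0,3): no bracket -> illegal
(1,0): flips 1 -> legal
(1,1): flips 1 -> legal
(2,1): flips 1 -> legal
(2,4): no bracket -> illegal
(3,5): no bracket -> illegal
(4,1): flips 1 -> legal
(4,3): flips 1 -> legal
(4,5): no bracket -> illegal
(5,1): no bracket -> illegal
(5,2): no bracket -> illegal
(5,3): flips 1 -> legal
(5,4): flips 1 -> legal
(5,5): no bracket -> illegal
B mobility = 8
-- W to move --
(0,2): no bracket -> illegal
(0,3): flips 2 -> legal
(0,4): flips 1 -> legal
(1,4): flips 2 -> legal
(2,1): no bracket -> illegal
(2,4): flips 2 -> legal
(2,5): no bracket -> illegal
(3,5): flips 1 -> legal
(4,0): flips 2 -> legal
(4,1): no bracket -> illegal
(4,3): no bracket -> illegal
(4,5): flips 2 -> legal
W mobility = 7

Answer: B=8 W=7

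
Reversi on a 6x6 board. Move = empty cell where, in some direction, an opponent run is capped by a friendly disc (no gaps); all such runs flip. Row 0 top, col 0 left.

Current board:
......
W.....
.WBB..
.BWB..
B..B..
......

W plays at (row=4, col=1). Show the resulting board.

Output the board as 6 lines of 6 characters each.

Answer: ......
W.....
.WBB..
.WWB..
BW.B..
......

Derivation:
Place W at (4,1); scan 8 dirs for brackets.
Dir NW: first cell '.' (not opp) -> no flip
Dir N: opp run (3,1) capped by W -> flip
Dir NE: first cell 'W' (not opp) -> no flip
Dir W: opp run (4,0), next=edge -> no flip
Dir E: first cell '.' (not opp) -> no flip
Dir SW: first cell '.' (not opp) -> no flip
Dir S: first cell '.' (not opp) -> no flip
Dir SE: first cell '.' (not opp) -> no flip
All flips: (3,1)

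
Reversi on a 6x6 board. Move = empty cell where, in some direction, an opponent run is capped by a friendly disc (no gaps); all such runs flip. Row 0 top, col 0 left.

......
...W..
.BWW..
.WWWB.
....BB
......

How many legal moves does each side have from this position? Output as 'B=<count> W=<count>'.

-- B to move --
(0,2): no bracket -> illegal
(0,3): no bracket -> illegal
(0,4): no bracket -> illegal
(1,1): flips 2 -> legal
(1,2): flips 1 -> legal
(1,4): no bracket -> illegal
(2,0): no bracket -> illegal
(2,4): flips 2 -> legal
(3,0): flips 3 -> legal
(4,0): no bracket -> illegal
(4,1): flips 1 -> legal
(4,2): no bracket -> illegal
(4,3): flips 1 -> legal
B mobility = 6
-- W to move --
(1,0): flips 1 -> legal
(1,1): flips 1 -> legal
(1,2): no bracket -> illegal
(2,0): flips 1 -> legal
(2,4): no bracket -> illegal
(2,5): no bracket -> illegal
(3,0): no bracket -> illegal
(3,5): flips 1 -> legal
(4,3): no bracket -> illegal
(5,3): no bracket -> illegal
(5,4): no bracket -> illegal
(5,5): flips 1 -> legal
W mobility = 5

Answer: B=6 W=5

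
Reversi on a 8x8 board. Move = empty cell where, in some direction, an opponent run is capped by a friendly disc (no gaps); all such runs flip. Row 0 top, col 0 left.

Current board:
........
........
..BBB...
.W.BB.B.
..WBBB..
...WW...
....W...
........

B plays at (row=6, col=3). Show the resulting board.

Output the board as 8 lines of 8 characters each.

Answer: ........
........
..BBB...
.W.BB.B.
..WBBB..
...BB...
...BW...
........

Derivation:
Place B at (6,3); scan 8 dirs for brackets.
Dir NW: first cell '.' (not opp) -> no flip
Dir N: opp run (5,3) capped by B -> flip
Dir NE: opp run (5,4) capped by B -> flip
Dir W: first cell '.' (not opp) -> no flip
Dir E: opp run (6,4), next='.' -> no flip
Dir SW: first cell '.' (not opp) -> no flip
Dir S: first cell '.' (not opp) -> no flip
Dir SE: first cell '.' (not opp) -> no flip
All flips: (5,3) (5,4)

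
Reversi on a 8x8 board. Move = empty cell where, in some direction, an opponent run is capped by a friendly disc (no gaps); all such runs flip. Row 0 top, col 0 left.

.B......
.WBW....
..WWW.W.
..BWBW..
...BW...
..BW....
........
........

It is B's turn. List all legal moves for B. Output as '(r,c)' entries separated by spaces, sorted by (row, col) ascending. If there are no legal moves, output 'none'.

(0,0): no bracket -> illegal
(0,2): no bracket -> illegal
(0,3): flips 3 -> legal
(0,4): no bracket -> illegal
(1,0): flips 1 -> legal
(1,4): flips 3 -> legal
(1,5): no bracket -> illegal
(1,6): no bracket -> illegal
(1,7): no bracket -> illegal
(2,0): no bracket -> illegal
(2,1): flips 1 -> legal
(2,5): no bracket -> illegal
(2,7): no bracket -> illegal
(3,1): no bracket -> illegal
(3,6): flips 1 -> legal
(3,7): no bracket -> illegal
(4,2): no bracket -> illegal
(4,5): flips 1 -> legal
(4,6): no bracket -> illegal
(5,4): flips 2 -> legal
(5,5): no bracket -> illegal
(6,2): no bracket -> illegal
(6,3): flips 1 -> legal
(6,4): no bracket -> illegal

Answer: (0,3) (1,0) (1,4) (2,1) (3,6) (4,5) (5,4) (6,3)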